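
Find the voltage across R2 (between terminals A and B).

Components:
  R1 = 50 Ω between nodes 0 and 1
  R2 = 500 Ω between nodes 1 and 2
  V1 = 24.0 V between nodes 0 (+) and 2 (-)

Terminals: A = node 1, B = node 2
R1 and R2 are in series across V1 (node 0 → node 1 → node 2), and the output A–B is taken across R2, so this is a voltage divider.
Series current: I = V1/(R1 + R2) = 24/(50 + 500) = 24/550 = 0.04364 A
V_R2 = I × R2 = V1 × R2/(R1 + R2) = 24 × 500/550 = 21.82 V

Final answer: 21.82 V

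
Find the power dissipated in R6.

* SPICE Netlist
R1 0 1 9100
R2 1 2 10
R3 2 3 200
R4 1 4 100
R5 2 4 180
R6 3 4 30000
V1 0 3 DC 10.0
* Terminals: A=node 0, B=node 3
Nodal analysis, taking node 3 as the 0 V reference.
Source V1 fixes V_0 = 10 V.
KCL at each unknown node (sum of currents leaving = 0; resistances in Ω):
  Node 1: (V_1 - 10)/9100 + (V_1 - V_2)/10 + (V_1 - V_4)/100 = 0
  Node 2: (V_2 - V_1)/10 + (V_2 - 0)/200 + (V_2 - V_4)/180 = 0
  Node 4: (V_4 - V_1)/100 + (V_4 - V_2)/180 + (V_4 - 0)/30000 = 0
Collecting terms (coefficients in siemens):
  0.1101·V_1 - 0.1·V_2 - 0.01·V_4 = 0.001099
  0.1106·V_2 - 0.1·V_1 - 0.005556·V_4 = 0
  0.01559·V_4 - 0.01·V_1 - 0.005556·V_2 = 0
Solving these 3 simultaneous equations (Gaussian elimination) gives:
  V_1 = 0.2237 V, V_2 = 0.2134 V, V_4 = 0.2196 V
I_R6 = (V_3 - V_4)/R6 = (0 - 0.2196)/30000 = -0.000007319 A
P_R6 = I_R6² × R6 = (-0.000007319)² × 30000 = 0.000001607 W

Final answer: 1.607e-06 W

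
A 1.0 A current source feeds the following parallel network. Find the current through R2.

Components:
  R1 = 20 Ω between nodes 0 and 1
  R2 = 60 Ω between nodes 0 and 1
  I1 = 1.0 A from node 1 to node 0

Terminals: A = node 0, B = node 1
All resistors sit directly between nodes 0 and 1, so they are in parallel and share one voltage V; the full source current 1 A splits among them.
1/R_par = 1/20 + 1/60 = 0.06667 S  =>  R_par = 15 Ω
V = I × R_par = 1 × 15 = 15 V
I_R2 = V/R2 = 15/60 = 0.25 A

Final answer: 0.25 A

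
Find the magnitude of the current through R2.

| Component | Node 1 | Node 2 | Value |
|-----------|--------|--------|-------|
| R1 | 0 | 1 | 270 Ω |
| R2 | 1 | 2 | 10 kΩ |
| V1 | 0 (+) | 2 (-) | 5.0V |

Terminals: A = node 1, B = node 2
Nodal analysis, taking node 2 as the 0 V reference.
Source V1 fixes V_0 = 5 V.
KCL at each unknown node (sum of currents leaving = 0; resistances in Ω):
  Node 1: (V_1 - 5)/270 + (V_1 - 0)/10000 = 0
Collecting terms: 0.003804 × V_1 = 0.01852  =>  V_1 = 4.869 V
I_R2 = (V_1 - V_2)/R2 = (4.869 - 0)/10000 = 0.0004869 A
|I_R2| = 0.0004869 A

Final answer: |I_R2| = 0.0004869 A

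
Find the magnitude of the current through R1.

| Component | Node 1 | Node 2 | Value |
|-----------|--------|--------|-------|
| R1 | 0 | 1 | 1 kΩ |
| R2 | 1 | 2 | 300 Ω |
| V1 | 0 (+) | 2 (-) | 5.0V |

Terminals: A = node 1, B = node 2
Nodal analysis, taking node 2 as the 0 V reference.
Source V1 fixes V_0 = 5 V.
KCL at each unknown node (sum of currents leaving = 0; resistances in Ω):
  Node 1: (V_1 - 5)/1000 + (V_1 - 0)/300 = 0
Collecting terms: 0.004333 × V_1 = 0.005  =>  V_1 = 1.154 V
I_R1 = (V_0 - V_1)/R1 = (5 - 1.154)/1000 = 0.003846 A
|I_R1| = 0.003846 A

Final answer: |I_R1| = 0.003846 A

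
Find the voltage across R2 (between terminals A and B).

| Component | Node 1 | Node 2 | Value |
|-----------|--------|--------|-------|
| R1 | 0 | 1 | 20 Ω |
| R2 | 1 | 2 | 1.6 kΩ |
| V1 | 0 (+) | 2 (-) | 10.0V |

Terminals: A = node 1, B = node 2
R1 and R2 are in series across V1 (node 0 → node 1 → node 2), and the output A–B is taken across R2, so this is a voltage divider.
Series current: I = V1/(R1 + R2) = 10/(20 + 1600) = 10/1620 = 0.006173 A
V_R2 = I × R2 = V1 × R2/(R1 + R2) = 10 × 1600/1620 = 9.877 V

Final answer: 9.877 V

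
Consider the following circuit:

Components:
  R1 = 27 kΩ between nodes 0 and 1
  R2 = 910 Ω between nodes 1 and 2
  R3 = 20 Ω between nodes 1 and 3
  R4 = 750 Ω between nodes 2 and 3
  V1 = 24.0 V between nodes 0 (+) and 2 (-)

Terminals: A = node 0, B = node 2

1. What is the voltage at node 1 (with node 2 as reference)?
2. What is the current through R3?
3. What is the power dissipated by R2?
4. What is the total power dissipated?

Nodal analysis, taking node 2 as the 0 V reference.
Source V1 fixes V_0 = 24 V.
KCL at each unknown node (sum of currents leaving = 0; resistances in Ω):
  Node 1: (V_1 - 24)/27000 + (V_1 - 0)/910 + (V_1 - V_3)/20 = 0
  Node 3: (V_3 - V_1)/20 + (V_3 - 0)/750 = 0
Collecting terms (coefficients in siemens):
  0.05114·V_1 - 0.05·V_3 = 0.0008889
  0.05133·V_3 - 0.05·V_1 = 0
Determinant D = (0.05114)(0.05133) - (-0.05)(-0.05) = 0.000125
V_1 = [(0.0008889)(0.05133) - (-0.05)(0)]/D = 0.3651 V
V_3 = [(0.05114)(0) - (0.0008889)(-0.05)]/D = 0.3556 V
Part 1:
  Read off the nodal solution: V_1 = 0.3651 V
Part 2:
  I_R3 = (V_1 - V_3)/R3 = (0.3651 - 0.3556)/20 = 0.0004742 A
  Magnitude: I_R3 = 0.0004742 A
Part 3:
  I_R2 = (V_1 - V_2)/R2 = (0.3651 - 0)/910 = 0.0004012 A
  P_R2 = I_R2² × R2 = (0.0004012)² × 910 = 0.0001465 W
Part 4:
  Power in each resistor, P = (ΔV)²/R:
    P_R1 = (24 - 0.3651)²/27000 = 0.02069 W
    P_R2 = (0.3651 - 0)²/910 = 0.0001465 W
    P_R3 = (0.3651 - 0.3556)²/20 = 0.000004496 W
    P_R4 = (0 - 0.3556)²/750 = 0.0001686 W
  P_total = P_R1 + P_R2 + P_R3 + P_R4 = 0.02101 W

Final answers:
1. V_1 = 0.3651 V
2. I_R3 = 0.0004742 A
3. P_R2 = 0.0001465 W
4. P_total = 0.02101 W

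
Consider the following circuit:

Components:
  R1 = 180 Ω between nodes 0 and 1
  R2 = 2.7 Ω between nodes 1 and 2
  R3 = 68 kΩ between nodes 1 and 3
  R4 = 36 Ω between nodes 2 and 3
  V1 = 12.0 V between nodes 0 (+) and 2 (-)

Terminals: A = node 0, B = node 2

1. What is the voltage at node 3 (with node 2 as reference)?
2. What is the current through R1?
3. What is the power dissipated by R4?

Nodal analysis, taking node 2 as the 0 V reference.
Source V1 fixes V_0 = 12 V.
KCL at each unknown node (sum of currents leaving = 0; resistances in Ω):
  Node 1: (V_1 - 12)/180 + (V_1 - 0)/2.7 + (V_1 - V_3)/68000 = 0
  Node 3: (V_3 - V_1)/68000 + (V_3 - 0)/36 = 0
Collecting terms (coefficients in siemens):
  0.3759·V_1 - 0.00001471·V_3 = 0.06667
  0.02779·V_3 - 0.00001471·V_1 = 0
Determinant D = (0.3759)(0.02779) - (-0.00001471)(-0.00001471) = 0.01045
V_1 = [(0.06667)(0.02779) - (-0.00001471)(0)]/D = 0.1773 V
V_3 = [(0.3759)(0) - (0.06667)(-0.00001471)]/D = 0.00009383 V
Part 1:
  Read off the nodal solution: V_3 = 0.00009383 V
Part 2:
  I_R1 = (V_0 - V_1)/R1 = (12 - 0.1773)/180 = 0.06568 A
  Magnitude: I_R1 = 0.06568 A
Part 3:
  I_R4 = (V_2 - V_3)/R4 = (0 - 0.00009383)/36 = -0.000002606 A
  P_R4 = I_R4² × R4 = (-0.000002606)² × 36 = 0.0000000002446 W

Final answers:
1. V_3 = 9.383e-05 V
2. I_R1 = 0.06568 A
3. P_R4 = 2.446e-10 W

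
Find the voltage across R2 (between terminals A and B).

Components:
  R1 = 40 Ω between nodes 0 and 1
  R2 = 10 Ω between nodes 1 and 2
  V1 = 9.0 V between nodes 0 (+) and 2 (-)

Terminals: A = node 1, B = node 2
R1 and R2 are in series across V1 (node 0 → node 1 → node 2), and the output A–B is taken across R2, so this is a voltage divider.
Series current: I = V1/(R1 + R2) = 9/(40 + 10) = 9/50 = 0.18 A
V_R2 = I × R2 = V1 × R2/(R1 + R2) = 9 × 10/50 = 1.8 V

Final answer: 1.8 V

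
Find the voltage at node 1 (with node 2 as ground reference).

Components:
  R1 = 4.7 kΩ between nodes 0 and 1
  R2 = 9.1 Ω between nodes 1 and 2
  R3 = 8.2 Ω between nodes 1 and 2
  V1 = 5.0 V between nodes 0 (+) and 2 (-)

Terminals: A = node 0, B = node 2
Nodal analysis, taking node 2 as the 0 V reference.
Source V1 fixes V_0 = 5 V.
KCL at each unknown node (sum of currents leaving = 0; resistances in Ω):
  Node 1: (V_1 - 5)/4700 + (V_1 - 0)/9.1 + (V_1 - 0)/8.2 = 0
Collecting terms: 0.2321 × V_1 = 0.001064  =>  V_1 = 0.004584 V
The requested potential is V_1 = 0.004584 V.

Final answer: V_1 = 0.004584 V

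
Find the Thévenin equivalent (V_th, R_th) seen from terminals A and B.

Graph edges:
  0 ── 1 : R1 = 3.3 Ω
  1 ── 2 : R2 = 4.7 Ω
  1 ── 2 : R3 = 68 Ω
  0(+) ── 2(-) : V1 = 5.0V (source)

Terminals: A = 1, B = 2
Step 1 — V_th is the open-circuit voltage V_A - V_B (nothing connected across the terminals).
Nodal analysis, taking node 2 as the 0 V reference.
Source V1 fixes V_0 = 5 V.
KCL at each unknown node (sum of currents leaving = 0; resistances in Ω):
  Node 1: (V_1 - 5)/3.3 + (V_1 - 0)/4.7 + (V_1 - 0)/68 = 0
Collecting terms: 0.5305 × V_1 = 1.515  =>  V_1 = 2.856 V
V_th = V_1 - V_2 = 2.856 - 0 = 2.856 V
Step 2 — R_th: zero the source — replace V1 by a short circuit (node 2 merges into node 0) — and find the resistance seen between A (node 1) and B (node 0).
Reduce the network between node 1 (A) and node 0 (B) by series/parallel combination:
  Rp1 = R1 ‖ R2 ‖ R3 (parallel, all between nodes 0 and 1) = 1/(1/3.3 + 1/4.7 + 1/68) = 1.885 Ω
R_th = 1.885 Ω

Final answer: V_th = 2.856 V, R_th = 1.885 Ω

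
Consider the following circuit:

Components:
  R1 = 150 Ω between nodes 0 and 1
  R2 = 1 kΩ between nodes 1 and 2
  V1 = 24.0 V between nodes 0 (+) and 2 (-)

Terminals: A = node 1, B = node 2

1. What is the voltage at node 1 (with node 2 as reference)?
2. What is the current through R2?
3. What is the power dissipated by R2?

Nodal analysis, taking node 2 as the 0 V reference.
Source V1 fixes V_0 = 24 V.
KCL at each unknown node (sum of currents leaving = 0; resistances in Ω):
  Node 1: (V_1 - 24)/150 + (V_1 - 0)/1000 = 0
Collecting terms: 0.007667 × V_1 = 0.16  =>  V_1 = 20.87 V
Part 1:
  Read off the nodal solution: V_1 = 20.87 V
Part 2:
  I_R2 = (V_1 - V_2)/R2 = (20.87 - 0)/1000 = 0.02087 A
  Magnitude: I_R2 = 0.02087 A
Part 3:
  I_R2 = (V_1 - V_2)/R2 = (20.87 - 0)/1000 = 0.02087 A
  P_R2 = I_R2² × R2 = (0.02087)² × 1000 = 0.4355 W

Final answers:
1. V_1 = 20.87 V
2. I_R2 = 0.02087 A
3. P_R2 = 0.4355 W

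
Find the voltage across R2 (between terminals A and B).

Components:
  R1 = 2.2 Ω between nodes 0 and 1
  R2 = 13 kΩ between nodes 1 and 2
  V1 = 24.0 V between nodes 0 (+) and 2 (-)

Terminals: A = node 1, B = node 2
R1 and R2 are in series across V1 (node 0 → node 1 → node 2), and the output A–B is taken across R2, so this is a voltage divider.
Series current: I = V1/(R1 + R2) = 24/(2.2 + 13000) = 24/13000 = 0.001846 A
V_R2 = I × R2 = V1 × R2/(R1 + R2) = 24 × 13000/13000 = 24 V

Final answer: 24 V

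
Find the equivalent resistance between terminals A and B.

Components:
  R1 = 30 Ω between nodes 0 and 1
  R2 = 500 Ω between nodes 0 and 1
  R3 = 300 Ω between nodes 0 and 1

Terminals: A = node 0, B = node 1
Reduce the network between node 0 (A) and node 1 (B) by series/parallel combination:
  Rp1 = R1 ‖ R2 ‖ R3 (parallel, all between nodes 0 and 1) = 1/(1/30 + 1/500 + 1/300) = 25.86 Ω
R_eq = 25.86 Ω

Final answer: 25.86 Ω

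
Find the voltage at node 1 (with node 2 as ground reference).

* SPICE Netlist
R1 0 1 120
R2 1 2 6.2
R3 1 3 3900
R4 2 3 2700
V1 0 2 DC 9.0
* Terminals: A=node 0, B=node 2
Nodal analysis, taking node 2 as the 0 V reference.
Source V1 fixes V_0 = 9 V.
KCL at each unknown node (sum of currents leaving = 0; resistances in Ω):
  Node 1: (V_1 - 9)/120 + (V_1 - 0)/6.2 + (V_1 - V_3)/3900 = 0
  Node 3: (V_3 - V_1)/3900 + (V_3 - 0)/2700 = 0
Collecting terms (coefficients in siemens):
  0.1699·V_1 - 0.0002564·V_3 = 0.075
  0.0006268·V_3 - 0.0002564·V_1 = 0
Determinant D = (0.1699)(0.0006268) - (-0.0002564)(-0.0002564) = 0.0001064
V_1 = [(0.075)(0.0006268) - (-0.0002564)(0)]/D = 0.4418 V
V_3 = [(0.1699)(0) - (0.075)(-0.0002564)]/D = 0.1807 V
The requested potential is V_1 = 0.4418 V.

Final answer: V_1 = 0.4418 V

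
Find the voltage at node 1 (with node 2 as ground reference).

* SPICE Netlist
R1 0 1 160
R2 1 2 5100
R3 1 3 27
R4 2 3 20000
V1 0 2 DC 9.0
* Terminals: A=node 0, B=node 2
Nodal analysis, taking node 2 as the 0 V reference.
Source V1 fixes V_0 = 9 V.
KCL at each unknown node (sum of currents leaving = 0; resistances in Ω):
  Node 1: (V_1 - 9)/160 + (V_1 - 0)/5100 + (V_1 - V_3)/27 = 0
  Node 3: (V_3 - V_1)/27 + (V_3 - 0)/20000 = 0
Collecting terms (coefficients in siemens):
  0.04348·V_1 - 0.03704·V_3 = 0.05625
  0.03709·V_3 - 0.03704·V_1 = 0
Determinant D = (0.04348)(0.03709) - (-0.03704)(-0.03704) = 0.0002409
V_1 = [(0.05625)(0.03709) - (-0.03704)(0)]/D = 8.659 V
V_3 = [(0.04348)(0) - (0.05625)(-0.03704)]/D = 8.647 V
The requested potential is V_1 = 8.659 V.

Final answer: V_1 = 8.659 V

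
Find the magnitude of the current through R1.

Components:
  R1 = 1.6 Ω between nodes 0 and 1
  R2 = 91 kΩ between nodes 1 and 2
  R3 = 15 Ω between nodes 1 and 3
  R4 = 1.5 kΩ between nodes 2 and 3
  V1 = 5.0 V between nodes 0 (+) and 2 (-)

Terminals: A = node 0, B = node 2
Nodal analysis, taking node 2 as the 0 V reference.
Source V1 fixes V_0 = 5 V.
KCL at each unknown node (sum of currents leaving = 0; resistances in Ω):
  Node 1: (V_1 - 5)/1.6 + (V_1 - 0)/91000 + (V_1 - V_3)/15 = 0
  Node 3: (V_3 - V_1)/15 + (V_3 - 0)/1500 = 0
Collecting terms (coefficients in siemens):
  0.6917·V_1 - 0.06667·V_3 = 3.125
  0.06733·V_3 - 0.06667·V_1 = 0
Determinant D = (0.6917)(0.06733) - (-0.06667)(-0.06667) = 0.04213
V_1 = [(3.125)(0.06733) - (-0.06667)(0)]/D = 4.995 V
V_3 = [(0.6917)(0) - (3.125)(-0.06667)]/D = 4.945 V
I_R1 = (V_0 - V_1)/R1 = (5 - 4.995)/1.6 = 0.003352 A
|I_R1| = 0.003352 A

Final answer: |I_R1| = 0.003352 A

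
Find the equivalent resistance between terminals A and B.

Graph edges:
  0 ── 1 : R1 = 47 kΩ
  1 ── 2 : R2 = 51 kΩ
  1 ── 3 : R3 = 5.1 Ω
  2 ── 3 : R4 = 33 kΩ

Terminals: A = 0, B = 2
Reduce the network between node 0 (A) and node 2 (B) by series/parallel combination:
  Rs1 = R3 + R4 (series, joined only at node 3) = 5.1 + 33000 = 33010 Ω
  Rp1 = R2 ‖ Rs1 (parallel, both between nodes 1 and 2) = 1/(1/51000 + 1/33010) = 20040 Ω
  Rs2 = R1 + Rp1 (series, joined only at node 1) = 47000 + 20040 = 67040 Ω
R_eq = 67.04 kΩ

Final answer: 67.04 kΩ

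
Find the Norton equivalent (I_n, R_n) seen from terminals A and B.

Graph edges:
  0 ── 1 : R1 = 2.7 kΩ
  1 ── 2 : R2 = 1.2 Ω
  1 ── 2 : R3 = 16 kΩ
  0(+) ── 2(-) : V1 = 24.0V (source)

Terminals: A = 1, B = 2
Find the Thévenin equivalent first; then I_n = V_th/R_th and R_n = R_th.
Step 1 — V_th is the open-circuit voltage V_A - V_B (nothing connected across the terminals).
Nodal analysis, taking node 2 as the 0 V reference.
Source V1 fixes V_0 = 24 V.
KCL at each unknown node (sum of currents leaving = 0; resistances in Ω):
  Node 1: (V_1 - 24)/2700 + (V_1 - 0)/1.2 + (V_1 - 0)/16000 = 0
Collecting terms: 0.8338 × V_1 = 0.008889  =>  V_1 = 0.01066 V
V_th = V_1 - V_2 = 0.01066 - 0 = 0.01066 V
Step 2 — R_th: zero the source — replace V1 by a short circuit (node 2 merges into node 0) — and find the resistance seen between A (node 1) and B (node 0).
Reduce the network between node 1 (A) and node 0 (B) by series/parallel combination:
  Rp1 = R1 ‖ R2 ‖ R3 (parallel, all between nodes 0 and 1) = 1/(1/2700 + 1/1.2 + 1/16000) = 1.199 Ω
R_th = 1.199 Ω
I_n = V_th/R_th = 0.01066/1.199 = 0.008889 A, and R_n = R_th = 1.199 Ω

Final answer: I_n = 0.008889 A, R_n = 1.199 Ω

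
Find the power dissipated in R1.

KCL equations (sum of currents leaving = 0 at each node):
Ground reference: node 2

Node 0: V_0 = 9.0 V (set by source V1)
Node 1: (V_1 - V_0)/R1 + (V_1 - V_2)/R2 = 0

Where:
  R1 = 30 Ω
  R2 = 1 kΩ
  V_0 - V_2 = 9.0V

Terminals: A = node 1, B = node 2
Nodal analysis, taking node 2 as the 0 V reference.
Source V1 fixes V_0 = 9 V.
KCL at each unknown node (sum of currents leaving = 0; resistances in Ω):
  Node 1: (V_1 - 9)/30 + (V_1 - 0)/1000 = 0
Collecting terms: 0.03433 × V_1 = 0.3  =>  V_1 = 8.738 V
I_R1 = (V_0 - V_1)/R1 = (9 - 8.738)/30 = 0.008738 A
P_R1 = I_R1² × R1 = (0.008738)² × 30 = 0.002291 W

Final answer: 0.002291 W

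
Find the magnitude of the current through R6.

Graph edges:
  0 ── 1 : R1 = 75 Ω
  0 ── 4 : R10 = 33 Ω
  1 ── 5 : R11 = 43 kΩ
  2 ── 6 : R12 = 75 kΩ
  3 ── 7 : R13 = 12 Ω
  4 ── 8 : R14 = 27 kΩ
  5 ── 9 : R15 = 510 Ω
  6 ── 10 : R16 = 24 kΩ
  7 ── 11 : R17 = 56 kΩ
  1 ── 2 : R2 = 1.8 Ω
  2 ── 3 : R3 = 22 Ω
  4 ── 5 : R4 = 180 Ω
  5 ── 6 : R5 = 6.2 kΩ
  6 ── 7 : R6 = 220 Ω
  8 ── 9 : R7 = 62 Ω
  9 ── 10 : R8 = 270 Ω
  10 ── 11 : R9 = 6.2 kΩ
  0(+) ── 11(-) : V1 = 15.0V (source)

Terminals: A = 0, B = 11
Nodal analysis, taking node 11 as the 0 V reference.
Source V1 fixes V_0 = 15 V.
KCL at each unknown node (sum of currents leaving = 0; resistances in Ω):
  Node 1: (V_1 - 15)/75 + (V_1 - V_2)/1.8 + (V_1 - V_5)/43000 = 0
  Node 2: (V_2 - V_1)/1.8 + (V_2 - V_3)/22 + (V_2 - V_6)/75000 = 0
  Node 3: (V_3 - V_2)/22 + (V_3 - V_7)/12 = 0
  Node 4: (V_4 - V_5)/180 + (V_4 - 15)/33 + (V_4 - V_8)/27000 = 0
  Node 5: (V_5 - V_4)/180 + (V_5 - V_6)/6200 + (V_5 - V_1)/43000 + (V_5 - V_9)/510 = 0
  Node 6: (V_6 - V_5)/6200 + (V_6 - V_7)/220 + (V_6 - V_2)/75000 + (V_6 - V_10)/24000 = 0
  Node 7: (V_7 - V_6)/220 + (V_7 - V_3)/12 + (V_7 - 0)/56000 = 0
  Node 8: (V_8 - V_9)/62 + (V_8 - V_4)/27000 = 0
  Node 9: (V_9 - V_8)/62 + (V_9 - V_10)/270 + (V_9 - V_5)/510 = 0
  Node 10: (V_10 - V_9)/270 + (V_10 - 0)/6200 + (V_10 - V_6)/24000 = 0
Collecting terms (coefficients in siemens):
  0.5689·V_1 - 0.5556·V_2 - 0.00002326·V_5 = 0.2
  0.601·V_2 - 0.5556·V_1 - 0.04545·V_3 - 0.00001333·V_6 = 0
  0.1288·V_3 - 0.04545·V_2 - 0.08333·V_7 = 0
  0.0359·V_4 - 0.005556·V_5 - 0.00003704·V_8 = 0.4545
  0.007701·V_5 - 0.00002326·V_1 - 0.005556·V_4 - 0.0001613·V_6 - 0.001961·V_9 = 0
  0.004762·V_6 - 0.00001333·V_2 - 0.0001613·V_5 - 0.004545·V_7 - 0.00004167·V_10 = 0
  0.0879·V_7 - 0.08333·V_3 - 0.004545·V_6 = 0
  0.01617·V_8 - 0.00003704·V_4 - 0.01613·V_9 = 0
  0.02179·V_9 - 0.001961·V_5 - 0.01613·V_8 - 0.003704·V_10 = 0
  0.003907·V_10 - 0.00004167·V_6 - 0.003704·V_9 = 0
Solving these 10 simultaneous equations (Gaussian elimination) gives:
  V_1 = 14.97 V, V_2 = 14.97 V, V_3 = 14.96 V, V_4 = 14.94 V
  V_5 = 14.59 V, V_6 = 14.93 V, V_7 = 14.96 V, V_8 = 13.59 V
  V_9 = 13.58 V, V_10 = 13.04 V
I_R6 = (V_6 - V_7)/R6 = (14.93 - 14.96)/220 = -0.0001321 A
|I_R6| = 0.0001321 A

Final answer: |I_R6| = 0.0001321 A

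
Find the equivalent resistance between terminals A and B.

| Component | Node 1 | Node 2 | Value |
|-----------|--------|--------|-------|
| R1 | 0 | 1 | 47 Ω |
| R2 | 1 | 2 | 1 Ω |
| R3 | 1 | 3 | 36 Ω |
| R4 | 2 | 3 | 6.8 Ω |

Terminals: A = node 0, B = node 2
Reduce the network between node 0 (A) and node 2 (B) by series/parallel combination:
  Rs1 = R3 + R4 (series, joined only at node 3) = 36 + 6.8 = 42.8 Ω
  Rp1 = R2 ‖ Rs1 (parallel, both between nodes 1 and 2) = 1/(1/1 + 1/42.8) = 0.9772 Ω
  Rs2 = R1 + Rp1 (series, joined only at node 1) = 47 + 0.9772 = 47.98 Ω
R_eq = 47.98 Ω

Final answer: 47.98 Ω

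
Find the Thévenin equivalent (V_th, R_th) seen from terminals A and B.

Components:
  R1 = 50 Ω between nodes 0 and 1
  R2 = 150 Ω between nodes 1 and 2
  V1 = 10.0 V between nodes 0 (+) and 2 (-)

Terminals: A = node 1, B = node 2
Step 1 — V_th is the open-circuit voltage V_A - V_B (nothing connected across the terminals).
Nodal analysis, taking node 2 as the 0 V reference.
Source V1 fixes V_0 = 10 V.
KCL at each unknown node (sum of currents leaving = 0; resistances in Ω):
  Node 1: (V_1 - 10)/50 + (V_1 - 0)/150 = 0
Collecting terms: 0.02667 × V_1 = 0.2  =>  V_1 = 7.5 V
V_th = V_1 - V_2 = 7.5 - 0 = 7.5 V
Step 2 — R_th: zero the source — replace V1 by a short circuit (node 2 merges into node 0) — and find the resistance seen between A (node 1) and B (node 0).
Reduce the network between node 1 (A) and node 0 (B) by series/parallel combination:
  Rp1 = R1 ‖ R2 (parallel, both between nodes 0 and 1) = 1/(1/50 + 1/150) = 37.5 Ω
R_th = 37.5 Ω

Final answer: V_th = 7.5 V, R_th = 37.5 Ω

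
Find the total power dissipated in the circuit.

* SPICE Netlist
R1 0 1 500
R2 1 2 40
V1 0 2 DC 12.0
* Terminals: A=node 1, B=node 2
Nodal analysis, taking node 2 as the 0 V reference.
Source V1 fixes V_0 = 12 V.
KCL at each unknown node (sum of currents leaving = 0; resistances in Ω):
  Node 1: (V_1 - 12)/500 + (V_1 - 0)/40 = 0
Collecting terms: 0.027 × V_1 = 0.024  =>  V_1 = 0.8889 V
Power in each resistor, P = (ΔV)²/R:
  P_R1 = (12 - 0.8889)²/500 = 0.2469 W
  P_R2 = (0.8889 - 0)²/40 = 0.01975 W
P_total = P_R1 + P_R2 = 0.2667 W

Final answer: 0.2667 W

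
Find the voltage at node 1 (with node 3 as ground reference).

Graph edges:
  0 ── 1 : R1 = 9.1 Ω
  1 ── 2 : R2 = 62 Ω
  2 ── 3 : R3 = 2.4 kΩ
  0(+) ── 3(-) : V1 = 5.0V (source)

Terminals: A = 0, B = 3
Nodal analysis, taking node 3 as the 0 V reference.
Source V1 fixes V_0 = 5 V.
KCL at each unknown node (sum of currents leaving = 0; resistances in Ω):
  Node 1: (V_1 - 5)/9.1 + (V_1 - V_2)/62 = 0
  Node 2: (V_2 - V_1)/62 + (V_2 - 0)/2400 = 0
Collecting terms (coefficients in siemens):
  0.126·V_1 - 0.01613·V_2 = 0.5495
  0.01655·V_2 - 0.01613·V_1 = 0
Determinant D = (0.126)(0.01655) - (-0.01613)(-0.01613) = 0.001825
V_1 = [(0.5495)(0.01655) - (-0.01613)(0)]/D = 4.982 V
V_2 = [(0.126)(0) - (0.5495)(-0.01613)]/D = 4.856 V
The requested potential is V_1 = 4.982 V.

Final answer: V_1 = 4.982 V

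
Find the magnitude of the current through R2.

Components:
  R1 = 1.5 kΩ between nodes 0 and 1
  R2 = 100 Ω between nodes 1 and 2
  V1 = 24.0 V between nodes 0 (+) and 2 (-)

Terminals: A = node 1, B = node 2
Nodal analysis, taking node 2 as the 0 V reference.
Source V1 fixes V_0 = 24 V.
KCL at each unknown node (sum of currents leaving = 0; resistances in Ω):
  Node 1: (V_1 - 24)/1500 + (V_1 - 0)/100 = 0
Collecting terms: 0.01067 × V_1 = 0.016  =>  V_1 = 1.5 V
I_R2 = (V_1 - V_2)/R2 = (1.5 - 0)/100 = 0.015 A
|I_R2| = 0.015 A

Final answer: |I_R2| = 0.015 A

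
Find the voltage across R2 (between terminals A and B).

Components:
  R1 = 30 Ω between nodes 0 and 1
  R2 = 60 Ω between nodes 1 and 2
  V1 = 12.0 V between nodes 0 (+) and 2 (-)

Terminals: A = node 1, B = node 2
R1 and R2 are in series across V1 (node 0 → node 1 → node 2), and the output A–B is taken across R2, so this is a voltage divider.
Series current: I = V1/(R1 + R2) = 12/(30 + 60) = 12/90 = 0.1333 A
V_R2 = I × R2 = V1 × R2/(R1 + R2) = 12 × 60/90 = 8 V

Final answer: 8 V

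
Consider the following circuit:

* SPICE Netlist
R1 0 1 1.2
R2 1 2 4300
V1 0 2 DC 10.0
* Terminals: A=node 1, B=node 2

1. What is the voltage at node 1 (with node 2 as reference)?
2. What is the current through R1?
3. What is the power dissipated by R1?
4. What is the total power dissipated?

Nodal analysis, taking node 2 as the 0 V reference.
Source V1 fixes V_0 = 10 V.
KCL at each unknown node (sum of currents leaving = 0; resistances in Ω):
  Node 1: (V_1 - 10)/1.2 + (V_1 - 0)/4300 = 0
Collecting terms: 0.8336 × V_1 = 8.333  =>  V_1 = 9.997 V
Part 1:
  Read off the nodal solution: V_1 = 9.997 V
Part 2:
  I_R1 = (V_0 - V_1)/R1 = (10 - 9.997)/1.2 = 0.002325 A
  Magnitude: I_R1 = 0.002325 A
Part 3:
  I_R1 = (V_0 - V_1)/R1 = (10 - 9.997)/1.2 = 0.002325 A
  P_R1 = I_R1² × R1 = (0.002325)² × 1.2 = 0.000006486 W
Part 4:
  Power in each resistor, P = (ΔV)²/R:
    P_R1 = (10 - 9.997)²/1.2 = 0.000006486 W
    P_R2 = (9.997 - 0)²/4300 = 0.02324 W
  P_total = P_R1 + P_R2 = 0.02325 W

Final answers:
1. V_1 = 9.997 V
2. I_R1 = 0.002325 A
3. P_R1 = 6.486e-06 W
4. P_total = 0.02325 W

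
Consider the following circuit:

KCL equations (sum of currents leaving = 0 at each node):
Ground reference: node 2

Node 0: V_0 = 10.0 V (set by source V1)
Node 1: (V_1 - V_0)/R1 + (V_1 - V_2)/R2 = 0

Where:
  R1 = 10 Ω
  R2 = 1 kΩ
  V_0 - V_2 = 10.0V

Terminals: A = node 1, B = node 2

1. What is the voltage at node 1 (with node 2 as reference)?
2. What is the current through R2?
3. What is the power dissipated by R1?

Nodal analysis, taking node 2 as the 0 V reference.
Source V1 fixes V_0 = 10 V.
KCL at each unknown node (sum of currents leaving = 0; resistances in Ω):
  Node 1: (V_1 - 10)/10 + (V_1 - 0)/1000 = 0
Collecting terms: 0.101 × V_1 = 1  =>  V_1 = 9.901 V
Part 1:
  Read off the nodal solution: V_1 = 9.901 V
Part 2:
  I_R2 = (V_1 - V_2)/R2 = (9.901 - 0)/1000 = 0.009901 A
  Magnitude: I_R2 = 0.009901 A
Part 3:
  I_R1 = (V_0 - V_1)/R1 = (10 - 9.901)/10 = 0.009901 A
  P_R1 = I_R1² × R1 = (0.009901)² × 10 = 0.0009803 W

Final answers:
1. V_1 = 9.901 V
2. I_R2 = 0.009901 A
3. P_R1 = 0.0009803 W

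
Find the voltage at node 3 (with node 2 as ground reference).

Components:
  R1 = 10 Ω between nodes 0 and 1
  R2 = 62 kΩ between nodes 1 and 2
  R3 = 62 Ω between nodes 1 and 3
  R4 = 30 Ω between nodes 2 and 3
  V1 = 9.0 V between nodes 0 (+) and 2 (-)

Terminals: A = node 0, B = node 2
Nodal analysis, taking node 2 as the 0 V reference.
Source V1 fixes V_0 = 9 V.
KCL at each unknown node (sum of currents leaving = 0; resistances in Ω):
  Node 1: (V_1 - 9)/10 + (V_1 - 0)/62000 + (V_1 - V_3)/62 = 0
  Node 3: (V_3 - V_1)/62 + (V_3 - 0)/30 = 0
Collecting terms (coefficients in siemens):
  0.1161·V_1 - 0.01613·V_3 = 0.9
  0.04946·V_3 - 0.01613·V_1 = 0
Determinant D = (0.1161)(0.04946) - (-0.01613)(-0.01613) = 0.005485
V_1 = [(0.9)(0.04946) - (-0.01613)(0)]/D = 8.116 V
V_3 = [(0.1161)(0) - (0.9)(-0.01613)]/D = 2.647 V
The requested potential is V_3 = 2.647 V.

Final answer: V_3 = 2.647 V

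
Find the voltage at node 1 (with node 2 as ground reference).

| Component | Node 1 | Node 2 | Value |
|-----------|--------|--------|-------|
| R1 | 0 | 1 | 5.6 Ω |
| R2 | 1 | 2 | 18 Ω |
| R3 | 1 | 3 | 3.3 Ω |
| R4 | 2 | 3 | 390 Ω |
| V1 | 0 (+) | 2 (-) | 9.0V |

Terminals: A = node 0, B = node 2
Nodal analysis, taking node 2 as the 0 V reference.
Source V1 fixes V_0 = 9 V.
KCL at each unknown node (sum of currents leaving = 0; resistances in Ω):
  Node 1: (V_1 - 9)/5.6 + (V_1 - 0)/18 + (V_1 - V_3)/3.3 = 0
  Node 3: (V_3 - V_1)/3.3 + (V_3 - 0)/390 = 0
Collecting terms (coefficients in siemens):
  0.5372·V_1 - 0.303·V_3 = 1.607
  0.3056·V_3 - 0.303·V_1 = 0
Determinant D = (0.5372)(0.3056) - (-0.303)(-0.303) = 0.07232
V_1 = [(1.607)(0.3056) - (-0.303)(0)]/D = 6.791 V
V_3 = [(0.5372)(0) - (1.607)(-0.303)]/D = 6.734 V
The requested potential is V_1 = 6.791 V.

Final answer: V_1 = 6.791 V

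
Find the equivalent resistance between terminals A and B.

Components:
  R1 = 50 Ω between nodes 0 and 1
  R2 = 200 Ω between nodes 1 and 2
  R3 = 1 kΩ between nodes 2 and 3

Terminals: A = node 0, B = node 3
Reduce the network between node 0 (A) and node 3 (B) by series/parallel combination:
  Rs1 = R1 + R2 (series, joined only at node 1) = 50 + 200 = 250 Ω
  Rs2 = R3 + Rs1 (series, joined only at node 2) = 1000 + 250 = 1250 Ω
R_eq = 1.25 kΩ

Final answer: 1.25 kΩ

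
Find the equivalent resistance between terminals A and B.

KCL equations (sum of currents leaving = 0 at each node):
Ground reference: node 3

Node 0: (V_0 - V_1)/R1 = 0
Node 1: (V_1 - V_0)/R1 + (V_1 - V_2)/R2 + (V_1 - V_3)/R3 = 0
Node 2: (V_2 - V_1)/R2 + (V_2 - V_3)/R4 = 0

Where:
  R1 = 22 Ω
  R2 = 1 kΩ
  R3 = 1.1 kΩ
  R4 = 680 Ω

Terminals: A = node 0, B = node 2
Reduce the network between node 0 (A) and node 2 (B) by series/parallel combination:
  Rs1 = R3 + R4 (series, joined only at node 3) = 1100 + 680 = 1780 Ω
  Rp1 = R2 ‖ Rs1 (parallel, both between nodes 1 and 2) = 1/(1/1000 + 1/1780) = 640.3 Ω
  Rs2 = R1 + Rp1 (series, joined only at node 1) = 22 + 640.3 = 662.3 Ω
R_eq = 662.3 Ω

Final answer: 662.3 Ω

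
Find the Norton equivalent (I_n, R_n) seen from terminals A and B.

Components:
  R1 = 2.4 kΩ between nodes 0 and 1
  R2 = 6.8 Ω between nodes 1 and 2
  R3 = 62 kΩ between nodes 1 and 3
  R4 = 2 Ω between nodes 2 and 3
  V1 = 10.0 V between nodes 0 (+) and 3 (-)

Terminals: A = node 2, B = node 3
Find the Thévenin equivalent first; then I_n = V_th/R_th and R_n = R_th.
Step 1 — V_th is the open-circuit voltage V_A - V_B (nothing connected across the terminals).
Nodal analysis, taking node 3 as the 0 V reference.
Source V1 fixes V_0 = 10 V.
KCL at each unknown node (sum of currents leaving = 0; resistances in Ω):
  Node 1: (V_1 - 10)/2400 + (V_1 - V_2)/6.8 + (V_1 - 0)/62000 = 0
  Node 2: (V_2 - V_1)/6.8 + (V_2 - 0)/2 = 0
Collecting terms (coefficients in siemens):
  0.1475·V_1 - 0.1471·V_2 = 0.004167
  0.6471·V_2 - 0.1471·V_1 = 0
Determinant D = (0.1475)(0.6471) - (-0.1471)(-0.1471) = 0.07381
V_1 = [(0.004167)(0.6471) - (-0.1471)(0)]/D = 0.03653 V
V_2 = [(0.1475)(0) - (0.004167)(-0.1471)]/D = 0.008302 V
V_th = V_2 - V_3 = 0.008302 - 0 = 0.008302 V
Step 2 — R_th: zero the source — replace V1 by a short circuit (node 3 merges into node 0) — and find the resistance seen between A (node 2) and B (node 0).
Reduce the network between node 2 (A) and node 0 (B) by series/parallel combination:
  Rp1 = R1 ‖ R3 (parallel, both between nodes 0 and 1) = 1/(1/2400 + 1/62000) = 2311 Ω
  Rs1 = R2 + Rp1 (series, joined only at node 1) = 6.8 + 2311 = 2317 Ω
  Rp2 = R4 ‖ Rs1 (parallel, both between nodes 0 and 2) = 1/(1/2 + 1/2317) = 1.998 Ω
R_th = 1.998 Ω
I_n = V_th/R_th = 0.008302/1.998 = 0.004154 A, and R_n = R_th = 1.998 Ω

Final answer: I_n = 0.004154 A, R_n = 1.998 Ω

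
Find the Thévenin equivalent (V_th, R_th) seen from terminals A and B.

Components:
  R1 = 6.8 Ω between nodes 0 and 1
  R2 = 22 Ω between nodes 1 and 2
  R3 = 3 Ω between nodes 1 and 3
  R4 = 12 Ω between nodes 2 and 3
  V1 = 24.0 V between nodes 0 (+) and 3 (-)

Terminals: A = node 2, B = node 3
Step 1 — V_th is the open-circuit voltage V_A - V_B (nothing connected across the terminals).
Nodal analysis, taking node 3 as the 0 V reference.
Source V1 fixes V_0 = 24 V.
KCL at each unknown node (sum of currents leaving = 0; resistances in Ω):
  Node 1: (V_1 - 24)/6.8 + (V_1 - V_2)/22 + (V_1 - 0)/3 = 0
  Node 2: (V_2 - V_1)/22 + (V_2 - 0)/12 = 0
Collecting terms (coefficients in siemens):
  0.5258·V_1 - 0.04545·V_2 = 3.529
  0.1288·V_2 - 0.04545·V_1 = 0
Determinant D = (0.5258)(0.1288) - (-0.04545)(-0.04545) = 0.06566
V_1 = [(3.529)(0.1288) - (-0.04545)(0)]/D = 6.923 V
V_2 = [(0.5258)(0) - (3.529)(-0.04545)]/D = 2.443 V
V_th = V_2 - V_3 = 2.443 - 0 = 2.443 V
Step 2 — R_th: zero the source — replace V1 by a short circuit (node 3 merges into node 0) — and find the resistance seen between A (node 2) and B (node 0).
Reduce the network between node 2 (A) and node 0 (B) by series/parallel combination:
  Rp1 = R1 ‖ R3 (parallel, both between nodes 0 and 1) = 1/(1/6.8 + 1/3) = 2.082 Ω
  Rs1 = R2 + Rp1 (series, joined only at node 1) = 22 + 2.082 = 24.08 Ω
  Rp2 = R4 ‖ Rs1 (parallel, both between nodes 0 and 2) = 1/(1/12 + 1/24.08) = 8.009 Ω
R_th = 8.009 Ω

Final answer: V_th = 2.443 V, R_th = 8.009 Ω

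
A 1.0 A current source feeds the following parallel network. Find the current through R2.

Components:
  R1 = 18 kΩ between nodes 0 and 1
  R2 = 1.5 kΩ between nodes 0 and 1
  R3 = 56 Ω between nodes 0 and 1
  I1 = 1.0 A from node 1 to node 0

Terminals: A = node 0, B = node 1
All resistors sit directly between nodes 0 and 1, so they are in parallel and share one voltage V; the full source current 1 A splits among them.
1/R_par = 1/18000 + 1/1500 + 1/56 = 0.01858 S  =>  R_par = 53.82 Ω
V = I × R_par = 1 × 53.82 = 53.82 V
I_R2 = V/R2 = 53.82/1500 = 0.03588 A

Final answer: 0.03588 A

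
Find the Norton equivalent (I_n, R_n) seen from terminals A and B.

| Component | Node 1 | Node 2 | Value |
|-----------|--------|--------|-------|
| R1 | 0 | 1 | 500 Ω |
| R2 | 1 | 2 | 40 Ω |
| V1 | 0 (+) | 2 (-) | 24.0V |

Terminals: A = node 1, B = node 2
Find the Thévenin equivalent first; then I_n = V_th/R_th and R_n = R_th.
Step 1 — V_th is the open-circuit voltage V_A - V_B (nothing connected across the terminals).
Nodal analysis, taking node 2 as the 0 V reference.
Source V1 fixes V_0 = 24 V.
KCL at each unknown node (sum of currents leaving = 0; resistances in Ω):
  Node 1: (V_1 - 24)/500 + (V_1 - 0)/40 = 0
Collecting terms: 0.027 × V_1 = 0.048  =>  V_1 = 1.778 V
V_th = V_1 - V_2 = 1.778 - 0 = 1.778 V
Step 2 — R_th: zero the source — replace V1 by a short circuit (node 2 merges into node 0) — and find the resistance seen between A (node 1) and B (node 0).
Reduce the network between node 1 (A) and node 0 (B) by series/parallel combination:
  Rp1 = R1 ‖ R2 (parallel, both between nodes 0 and 1) = 1/(1/500 + 1/40) = 37.04 Ω
R_th = 37.04 Ω
I_n = V_th/R_th = 1.778/37.04 = 0.048 A, and R_n = R_th = 37.04 Ω

Final answer: I_n = 0.048 A, R_n = 37.04 Ω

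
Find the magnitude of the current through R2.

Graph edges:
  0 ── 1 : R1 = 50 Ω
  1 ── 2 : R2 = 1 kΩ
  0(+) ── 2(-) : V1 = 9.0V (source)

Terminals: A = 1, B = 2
Nodal analysis, taking node 2 as the 0 V reference.
Source V1 fixes V_0 = 9 V.
KCL at each unknown node (sum of currents leaving = 0; resistances in Ω):
  Node 1: (V_1 - 9)/50 + (V_1 - 0)/1000 = 0
Collecting terms: 0.021 × V_1 = 0.18  =>  V_1 = 8.571 V
I_R2 = (V_1 - V_2)/R2 = (8.571 - 0)/1000 = 0.008571 A
|I_R2| = 0.008571 A

Final answer: |I_R2| = 0.008571 A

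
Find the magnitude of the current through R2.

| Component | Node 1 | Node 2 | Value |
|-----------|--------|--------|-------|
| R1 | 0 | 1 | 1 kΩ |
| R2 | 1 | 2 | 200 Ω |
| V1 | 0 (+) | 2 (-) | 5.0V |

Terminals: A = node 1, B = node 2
Nodal analysis, taking node 2 as the 0 V reference.
Source V1 fixes V_0 = 5 V.
KCL at each unknown node (sum of currents leaving = 0; resistances in Ω):
  Node 1: (V_1 - 5)/1000 + (V_1 - 0)/200 = 0
Collecting terms: 0.006 × V_1 = 0.005  =>  V_1 = 0.8333 V
I_R2 = (V_1 - V_2)/R2 = (0.8333 - 0)/200 = 0.004167 A
|I_R2| = 0.004167 A

Final answer: |I_R2| = 0.004167 A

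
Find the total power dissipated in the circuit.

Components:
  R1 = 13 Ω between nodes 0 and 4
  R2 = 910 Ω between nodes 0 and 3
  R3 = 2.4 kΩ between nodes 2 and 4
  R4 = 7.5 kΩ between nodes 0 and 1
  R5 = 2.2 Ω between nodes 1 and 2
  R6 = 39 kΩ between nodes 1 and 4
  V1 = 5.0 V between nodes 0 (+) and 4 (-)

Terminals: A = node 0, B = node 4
Nodal analysis, taking node 4 as the 0 V reference.
Source V1 fixes V_0 = 5 V.
KCL at each unknown node (sum of currents leaving = 0; resistances in Ω):
  Node 1: (V_1 - 5)/7500 + (V_1 - V_2)/2.2 + (V_1 - 0)/39000 = 0
  Node 2: (V_2 - 0)/2400 + (V_2 - V_1)/2.2 = 0
  Node 3: (V_3 - 5)/910 = 0
Collecting terms (coefficients in siemens):
  0.4547·V_1 - 0.4545·V_2 = 0.0006667
  0.455·V_2 - 0.4545·V_1 = 0
  0.001099·V_3 = 0.005495
Solving these 3 simultaneous equations (Gaussian elimination) gives:
  V_1 = 1.159 V, V_2 = 1.158 V, V_3 = 5 V
Power in each resistor, P = (ΔV)²/R:
  P_R1 = (5 - 0)²/13 = 1.923 W
  P_R2 = (5 - 5)²/910 = 0 W
  P_R3 = (1.158 - 0)²/2400 = 0.0005586 W
  P_R4 = (5 - 1.159)²/7500 = 0.001967 W
  P_R5 = (1.159 - 1.158)²/2.2 = 0.000000512 W
  P_R6 = (1.159 - 0)²/39000 = 0.00003444 W
P_total = P_R1 + P_R2 + P_R3 + P_R4 + P_R5 + P_R6 = 1.926 W

Final answer: 1.926 W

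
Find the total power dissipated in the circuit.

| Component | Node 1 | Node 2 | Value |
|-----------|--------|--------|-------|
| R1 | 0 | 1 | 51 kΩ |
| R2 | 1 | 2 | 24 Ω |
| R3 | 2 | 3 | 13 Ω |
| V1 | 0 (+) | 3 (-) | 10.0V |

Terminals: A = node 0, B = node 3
Nodal analysis, taking node 3 as the 0 V reference.
Source V1 fixes V_0 = 10 V.
KCL at each unknown node (sum of currents leaving = 0; resistances in Ω):
  Node 1: (V_1 - 10)/51000 + (V_1 - V_2)/24 = 0
  Node 2: (V_2 - V_1)/24 + (V_2 - 0)/13 = 0
Collecting terms (coefficients in siemens):
  0.04169·V_1 - 0.04167·V_2 = 0.0001961
  0.1186·V_2 - 0.04167·V_1 = 0
Determinant D = (0.04169)(0.1186) - (-0.04167)(-0.04167) = 0.003207
V_1 = [(0.0001961)(0.1186) - (-0.04167)(0)]/D = 0.00725 V
V_2 = [(0.04169)(0) - (0.0001961)(-0.04167)]/D = 0.002547 V
Power in each resistor, P = (ΔV)²/R:
  P_R1 = (10 - 0.00725)²/51000 = 0.001958 W
  P_R2 = (0.00725 - 0.002547)²/24 = 0.0000009214 W
  P_R3 = (0.002547 - 0)²/13 = 0.0000004991 W
P_total = P_R1 + P_R2 + P_R3 = 0.001959 W

Final answer: 0.001959 W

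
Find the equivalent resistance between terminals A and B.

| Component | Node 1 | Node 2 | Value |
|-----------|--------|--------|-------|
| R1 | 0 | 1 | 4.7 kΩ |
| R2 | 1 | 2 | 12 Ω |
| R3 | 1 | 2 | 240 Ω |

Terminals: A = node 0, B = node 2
Reduce the network between node 0 (A) and node 2 (B) by series/parallel combination:
  Rp1 = R2 ‖ R3 (parallel, both between nodes 1 and 2) = 1/(1/12 + 1/240) = 11.43 Ω
  Rs1 = R1 + Rp1 (series, joined only at node 1) = 4700 + 11.43 = 4711 Ω
R_eq = 4.711 kΩ

Final answer: 4.711 kΩ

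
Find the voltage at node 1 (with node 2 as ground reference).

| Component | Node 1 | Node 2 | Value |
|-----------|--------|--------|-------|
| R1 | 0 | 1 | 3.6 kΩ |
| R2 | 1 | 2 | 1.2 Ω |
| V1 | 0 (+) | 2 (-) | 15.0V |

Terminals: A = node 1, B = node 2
Nodal analysis, taking node 2 as the 0 V reference.
Source V1 fixes V_0 = 15 V.
KCL at each unknown node (sum of currents leaving = 0; resistances in Ω):
  Node 1: (V_1 - 15)/3600 + (V_1 - 0)/1.2 = 0
Collecting terms: 0.8336 × V_1 = 0.004167  =>  V_1 = 0.004998 V
The requested potential is V_1 = 0.004998 V.

Final answer: V_1 = 0.004998 V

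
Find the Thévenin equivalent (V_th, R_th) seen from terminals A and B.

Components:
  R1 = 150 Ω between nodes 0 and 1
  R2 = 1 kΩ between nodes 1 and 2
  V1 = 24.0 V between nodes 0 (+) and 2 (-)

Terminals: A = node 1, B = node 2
Step 1 — V_th is the open-circuit voltage V_A - V_B (nothing connected across the terminals).
Nodal analysis, taking node 2 as the 0 V reference.
Source V1 fixes V_0 = 24 V.
KCL at each unknown node (sum of currents leaving = 0; resistances in Ω):
  Node 1: (V_1 - 24)/150 + (V_1 - 0)/1000 = 0
Collecting terms: 0.007667 × V_1 = 0.16  =>  V_1 = 20.87 V
V_th = V_1 - V_2 = 20.87 - 0 = 20.87 V
Step 2 — R_th: zero the source — replace V1 by a short circuit (node 2 merges into node 0) — and find the resistance seen between A (node 1) and B (node 0).
Reduce the network between node 1 (A) and node 0 (B) by series/parallel combination:
  Rp1 = R1 ‖ R2 (parallel, both between nodes 0 and 1) = 1/(1/150 + 1/1000) = 130.4 Ω
R_th = 130.4 Ω

Final answer: V_th = 20.87 V, R_th = 130.4 Ω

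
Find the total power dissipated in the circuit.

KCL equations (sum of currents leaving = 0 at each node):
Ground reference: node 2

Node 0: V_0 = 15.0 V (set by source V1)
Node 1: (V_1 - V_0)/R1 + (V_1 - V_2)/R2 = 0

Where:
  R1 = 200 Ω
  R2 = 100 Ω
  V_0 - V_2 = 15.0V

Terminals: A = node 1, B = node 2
Nodal analysis, taking node 2 as the 0 V reference.
Source V1 fixes V_0 = 15 V.
KCL at each unknown node (sum of currents leaving = 0; resistances in Ω):
  Node 1: (V_1 - 15)/200 + (V_1 - 0)/100 = 0
Collecting terms: 0.015 × V_1 = 0.075  =>  V_1 = 5 V
Power in each resistor, P = (ΔV)²/R:
  P_R1 = (15 - 5)²/200 = 0.5 W
  P_R2 = (5 - 0)²/100 = 0.25 W
P_total = P_R1 + P_R2 = 0.75 W

Final answer: 0.75 W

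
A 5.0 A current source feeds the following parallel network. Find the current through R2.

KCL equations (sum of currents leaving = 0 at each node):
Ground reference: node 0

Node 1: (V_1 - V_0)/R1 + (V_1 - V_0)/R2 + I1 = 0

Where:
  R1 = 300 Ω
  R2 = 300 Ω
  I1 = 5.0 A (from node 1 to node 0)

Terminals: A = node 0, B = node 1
All resistors sit directly between nodes 0 and 1, so they are in parallel and share one voltage V; the full source current 5 A splits among them.
1/R_par = 1/300 + 1/300 = 0.006667 S  =>  R_par = 150 Ω
V = I × R_par = 5 × 150 = 750 V
I_R2 = V/R2 = 750/300 = 2.5 A

Final answer: 2.5 A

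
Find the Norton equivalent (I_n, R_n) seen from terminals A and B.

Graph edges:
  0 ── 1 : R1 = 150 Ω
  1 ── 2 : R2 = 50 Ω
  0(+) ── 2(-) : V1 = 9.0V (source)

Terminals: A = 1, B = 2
Find the Thévenin equivalent first; then I_n = V_th/R_th and R_n = R_th.
Step 1 — V_th is the open-circuit voltage V_A - V_B (nothing connected across the terminals).
Nodal analysis, taking node 2 as the 0 V reference.
Source V1 fixes V_0 = 9 V.
KCL at each unknown node (sum of currents leaving = 0; resistances in Ω):
  Node 1: (V_1 - 9)/150 + (V_1 - 0)/50 = 0
Collecting terms: 0.02667 × V_1 = 0.06  =>  V_1 = 2.25 V
V_th = V_1 - V_2 = 2.25 - 0 = 2.25 V
Step 2 — R_th: zero the source — replace V1 by a short circuit (node 2 merges into node 0) — and find the resistance seen between A (node 1) and B (node 0).
Reduce the network between node 1 (A) and node 0 (B) by series/parallel combination:
  Rp1 = R1 ‖ R2 (parallel, both between nodes 0 and 1) = 1/(1/150 + 1/50) = 37.5 Ω
R_th = 37.5 Ω
I_n = V_th/R_th = 2.25/37.5 = 0.06 A, and R_n = R_th = 37.5 Ω

Final answer: I_n = 0.06 A, R_n = 37.5 Ω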